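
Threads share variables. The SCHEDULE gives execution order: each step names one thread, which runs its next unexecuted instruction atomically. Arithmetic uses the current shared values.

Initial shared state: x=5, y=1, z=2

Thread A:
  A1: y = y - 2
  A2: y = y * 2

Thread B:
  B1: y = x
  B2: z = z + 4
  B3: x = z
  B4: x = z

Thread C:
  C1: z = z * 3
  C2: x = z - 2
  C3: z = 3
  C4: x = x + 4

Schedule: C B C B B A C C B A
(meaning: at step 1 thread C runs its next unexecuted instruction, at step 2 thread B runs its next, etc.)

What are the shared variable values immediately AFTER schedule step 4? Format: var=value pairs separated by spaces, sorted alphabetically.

Step 1: thread C executes C1 (z = z * 3). Shared: x=5 y=1 z=6. PCs: A@0 B@0 C@1
Step 2: thread B executes B1 (y = x). Shared: x=5 y=5 z=6. PCs: A@0 B@1 C@1
Step 3: thread C executes C2 (x = z - 2). Shared: x=4 y=5 z=6. PCs: A@0 B@1 C@2
Step 4: thread B executes B2 (z = z + 4). Shared: x=4 y=5 z=10. PCs: A@0 B@2 C@2

Answer: x=4 y=5 z=10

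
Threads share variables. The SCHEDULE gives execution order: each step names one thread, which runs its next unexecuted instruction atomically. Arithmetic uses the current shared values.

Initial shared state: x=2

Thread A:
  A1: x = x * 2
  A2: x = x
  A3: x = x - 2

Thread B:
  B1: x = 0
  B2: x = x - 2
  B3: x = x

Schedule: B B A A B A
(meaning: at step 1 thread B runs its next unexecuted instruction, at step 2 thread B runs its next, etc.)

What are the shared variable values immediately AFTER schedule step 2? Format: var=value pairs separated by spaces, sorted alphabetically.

Answer: x=-2

Derivation:
Step 1: thread B executes B1 (x = 0). Shared: x=0. PCs: A@0 B@1
Step 2: thread B executes B2 (x = x - 2). Shared: x=-2. PCs: A@0 B@2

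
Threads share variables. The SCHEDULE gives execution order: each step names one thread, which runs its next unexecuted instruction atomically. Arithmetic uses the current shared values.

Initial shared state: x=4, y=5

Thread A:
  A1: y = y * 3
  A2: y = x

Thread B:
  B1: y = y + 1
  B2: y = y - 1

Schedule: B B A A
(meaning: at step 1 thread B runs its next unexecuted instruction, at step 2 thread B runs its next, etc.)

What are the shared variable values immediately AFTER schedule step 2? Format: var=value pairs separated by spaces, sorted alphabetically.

Step 1: thread B executes B1 (y = y + 1). Shared: x=4 y=6. PCs: A@0 B@1
Step 2: thread B executes B2 (y = y - 1). Shared: x=4 y=5. PCs: A@0 B@2

Answer: x=4 y=5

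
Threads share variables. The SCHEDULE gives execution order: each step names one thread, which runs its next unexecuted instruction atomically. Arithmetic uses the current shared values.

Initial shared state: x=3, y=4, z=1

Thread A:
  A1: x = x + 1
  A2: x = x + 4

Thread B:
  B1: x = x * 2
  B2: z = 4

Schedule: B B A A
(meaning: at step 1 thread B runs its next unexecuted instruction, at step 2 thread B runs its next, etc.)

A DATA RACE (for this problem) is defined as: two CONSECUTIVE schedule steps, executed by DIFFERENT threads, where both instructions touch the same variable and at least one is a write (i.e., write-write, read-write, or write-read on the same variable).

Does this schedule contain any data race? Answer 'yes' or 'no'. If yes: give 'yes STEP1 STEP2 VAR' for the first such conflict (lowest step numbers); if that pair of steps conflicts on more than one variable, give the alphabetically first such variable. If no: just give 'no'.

Answer: no

Derivation:
Steps 1,2: same thread (B). No race.
Steps 2,3: B(r=-,w=z) vs A(r=x,w=x). No conflict.
Steps 3,4: same thread (A). No race.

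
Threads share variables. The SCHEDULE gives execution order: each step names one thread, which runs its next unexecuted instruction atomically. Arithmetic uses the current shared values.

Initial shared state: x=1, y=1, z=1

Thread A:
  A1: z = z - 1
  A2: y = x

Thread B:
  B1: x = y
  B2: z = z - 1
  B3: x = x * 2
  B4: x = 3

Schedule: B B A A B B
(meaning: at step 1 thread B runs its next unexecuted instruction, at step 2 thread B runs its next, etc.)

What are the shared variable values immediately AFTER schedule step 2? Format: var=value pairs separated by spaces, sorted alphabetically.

Step 1: thread B executes B1 (x = y). Shared: x=1 y=1 z=1. PCs: A@0 B@1
Step 2: thread B executes B2 (z = z - 1). Shared: x=1 y=1 z=0. PCs: A@0 B@2

Answer: x=1 y=1 z=0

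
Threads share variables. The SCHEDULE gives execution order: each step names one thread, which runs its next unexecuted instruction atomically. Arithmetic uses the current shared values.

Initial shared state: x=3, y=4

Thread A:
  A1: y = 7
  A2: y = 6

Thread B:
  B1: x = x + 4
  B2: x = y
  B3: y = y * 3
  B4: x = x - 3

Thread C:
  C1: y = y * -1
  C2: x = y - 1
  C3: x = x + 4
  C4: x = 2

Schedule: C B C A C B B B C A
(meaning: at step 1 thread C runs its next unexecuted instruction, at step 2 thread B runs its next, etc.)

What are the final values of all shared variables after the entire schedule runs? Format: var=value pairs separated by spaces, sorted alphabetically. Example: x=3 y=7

Answer: x=2 y=6

Derivation:
Step 1: thread C executes C1 (y = y * -1). Shared: x=3 y=-4. PCs: A@0 B@0 C@1
Step 2: thread B executes B1 (x = x + 4). Shared: x=7 y=-4. PCs: A@0 B@1 C@1
Step 3: thread C executes C2 (x = y - 1). Shared: x=-5 y=-4. PCs: A@0 B@1 C@2
Step 4: thread A executes A1 (y = 7). Shared: x=-5 y=7. PCs: A@1 B@1 C@2
Step 5: thread C executes C3 (x = x + 4). Shared: x=-1 y=7. PCs: A@1 B@1 C@3
Step 6: thread B executes B2 (x = y). Shared: x=7 y=7. PCs: A@1 B@2 C@3
Step 7: thread B executes B3 (y = y * 3). Shared: x=7 y=21. PCs: A@1 B@3 C@3
Step 8: thread B executes B4 (x = x - 3). Shared: x=4 y=21. PCs: A@1 B@4 C@3
Step 9: thread C executes C4 (x = 2). Shared: x=2 y=21. PCs: A@1 B@4 C@4
Step 10: thread A executes A2 (y = 6). Shared: x=2 y=6. PCs: A@2 B@4 C@4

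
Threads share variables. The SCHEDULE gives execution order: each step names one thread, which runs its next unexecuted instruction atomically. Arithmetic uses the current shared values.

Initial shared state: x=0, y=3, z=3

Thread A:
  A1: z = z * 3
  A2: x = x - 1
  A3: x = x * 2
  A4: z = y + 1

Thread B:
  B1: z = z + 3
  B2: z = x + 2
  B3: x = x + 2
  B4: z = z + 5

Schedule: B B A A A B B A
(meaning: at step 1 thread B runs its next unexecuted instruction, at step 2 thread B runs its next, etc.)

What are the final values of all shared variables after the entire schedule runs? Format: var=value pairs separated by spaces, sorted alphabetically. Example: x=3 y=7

Step 1: thread B executes B1 (z = z + 3). Shared: x=0 y=3 z=6. PCs: A@0 B@1
Step 2: thread B executes B2 (z = x + 2). Shared: x=0 y=3 z=2. PCs: A@0 B@2
Step 3: thread A executes A1 (z = z * 3). Shared: x=0 y=3 z=6. PCs: A@1 B@2
Step 4: thread A executes A2 (x = x - 1). Shared: x=-1 y=3 z=6. PCs: A@2 B@2
Step 5: thread A executes A3 (x = x * 2). Shared: x=-2 y=3 z=6. PCs: A@3 B@2
Step 6: thread B executes B3 (x = x + 2). Shared: x=0 y=3 z=6. PCs: A@3 B@3
Step 7: thread B executes B4 (z = z + 5). Shared: x=0 y=3 z=11. PCs: A@3 B@4
Step 8: thread A executes A4 (z = y + 1). Shared: x=0 y=3 z=4. PCs: A@4 B@4

Answer: x=0 y=3 z=4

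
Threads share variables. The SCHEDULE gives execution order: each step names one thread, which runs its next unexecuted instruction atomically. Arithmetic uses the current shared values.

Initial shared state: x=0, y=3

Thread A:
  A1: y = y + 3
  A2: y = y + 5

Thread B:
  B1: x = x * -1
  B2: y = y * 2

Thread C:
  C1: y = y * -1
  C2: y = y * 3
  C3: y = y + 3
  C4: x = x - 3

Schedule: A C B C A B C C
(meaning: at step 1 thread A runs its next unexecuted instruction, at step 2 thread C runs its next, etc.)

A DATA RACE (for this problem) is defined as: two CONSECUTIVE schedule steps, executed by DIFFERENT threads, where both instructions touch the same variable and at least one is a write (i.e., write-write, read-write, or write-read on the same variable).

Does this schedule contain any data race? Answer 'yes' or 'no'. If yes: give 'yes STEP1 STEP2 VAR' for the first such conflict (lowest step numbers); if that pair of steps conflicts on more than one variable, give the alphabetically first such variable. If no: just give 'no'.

Steps 1,2: A(y = y + 3) vs C(y = y * -1). RACE on y (W-W).
Steps 2,3: C(r=y,w=y) vs B(r=x,w=x). No conflict.
Steps 3,4: B(r=x,w=x) vs C(r=y,w=y). No conflict.
Steps 4,5: C(y = y * 3) vs A(y = y + 5). RACE on y (W-W).
Steps 5,6: A(y = y + 5) vs B(y = y * 2). RACE on y (W-W).
Steps 6,7: B(y = y * 2) vs C(y = y + 3). RACE on y (W-W).
Steps 7,8: same thread (C). No race.
First conflict at steps 1,2.

Answer: yes 1 2 y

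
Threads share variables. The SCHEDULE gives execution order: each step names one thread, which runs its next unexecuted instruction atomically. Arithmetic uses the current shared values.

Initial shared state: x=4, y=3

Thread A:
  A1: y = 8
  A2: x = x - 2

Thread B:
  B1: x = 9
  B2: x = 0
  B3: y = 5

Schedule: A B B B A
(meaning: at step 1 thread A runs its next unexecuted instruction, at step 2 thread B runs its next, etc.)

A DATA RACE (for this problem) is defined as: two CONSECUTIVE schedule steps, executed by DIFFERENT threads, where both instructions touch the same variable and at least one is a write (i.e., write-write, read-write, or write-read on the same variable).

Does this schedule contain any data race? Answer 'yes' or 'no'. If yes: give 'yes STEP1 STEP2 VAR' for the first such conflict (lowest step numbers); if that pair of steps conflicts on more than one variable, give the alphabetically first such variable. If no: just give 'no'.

Steps 1,2: A(r=-,w=y) vs B(r=-,w=x). No conflict.
Steps 2,3: same thread (B). No race.
Steps 3,4: same thread (B). No race.
Steps 4,5: B(r=-,w=y) vs A(r=x,w=x). No conflict.

Answer: no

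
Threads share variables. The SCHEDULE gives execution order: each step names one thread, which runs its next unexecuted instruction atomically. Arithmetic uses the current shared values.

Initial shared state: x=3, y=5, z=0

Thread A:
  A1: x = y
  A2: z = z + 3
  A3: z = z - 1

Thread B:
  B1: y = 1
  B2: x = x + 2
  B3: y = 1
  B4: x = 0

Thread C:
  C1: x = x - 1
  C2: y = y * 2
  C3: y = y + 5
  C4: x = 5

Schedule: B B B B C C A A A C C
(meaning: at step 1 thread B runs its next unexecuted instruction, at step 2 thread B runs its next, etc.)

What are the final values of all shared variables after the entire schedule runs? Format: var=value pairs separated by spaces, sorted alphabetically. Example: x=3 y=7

Answer: x=5 y=7 z=2

Derivation:
Step 1: thread B executes B1 (y = 1). Shared: x=3 y=1 z=0. PCs: A@0 B@1 C@0
Step 2: thread B executes B2 (x = x + 2). Shared: x=5 y=1 z=0. PCs: A@0 B@2 C@0
Step 3: thread B executes B3 (y = 1). Shared: x=5 y=1 z=0. PCs: A@0 B@3 C@0
Step 4: thread B executes B4 (x = 0). Shared: x=0 y=1 z=0. PCs: A@0 B@4 C@0
Step 5: thread C executes C1 (x = x - 1). Shared: x=-1 y=1 z=0. PCs: A@0 B@4 C@1
Step 6: thread C executes C2 (y = y * 2). Shared: x=-1 y=2 z=0. PCs: A@0 B@4 C@2
Step 7: thread A executes A1 (x = y). Shared: x=2 y=2 z=0. PCs: A@1 B@4 C@2
Step 8: thread A executes A2 (z = z + 3). Shared: x=2 y=2 z=3. PCs: A@2 B@4 C@2
Step 9: thread A executes A3 (z = z - 1). Shared: x=2 y=2 z=2. PCs: A@3 B@4 C@2
Step 10: thread C executes C3 (y = y + 5). Shared: x=2 y=7 z=2. PCs: A@3 B@4 C@3
Step 11: thread C executes C4 (x = 5). Shared: x=5 y=7 z=2. PCs: A@3 B@4 C@4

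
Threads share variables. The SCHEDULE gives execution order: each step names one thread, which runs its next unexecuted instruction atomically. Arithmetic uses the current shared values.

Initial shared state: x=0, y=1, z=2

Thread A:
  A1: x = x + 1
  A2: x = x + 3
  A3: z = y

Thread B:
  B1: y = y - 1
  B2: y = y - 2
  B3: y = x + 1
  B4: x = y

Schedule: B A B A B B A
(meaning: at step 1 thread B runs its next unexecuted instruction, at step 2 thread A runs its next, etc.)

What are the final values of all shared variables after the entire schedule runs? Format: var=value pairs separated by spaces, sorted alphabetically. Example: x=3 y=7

Step 1: thread B executes B1 (y = y - 1). Shared: x=0 y=0 z=2. PCs: A@0 B@1
Step 2: thread A executes A1 (x = x + 1). Shared: x=1 y=0 z=2. PCs: A@1 B@1
Step 3: thread B executes B2 (y = y - 2). Shared: x=1 y=-2 z=2. PCs: A@1 B@2
Step 4: thread A executes A2 (x = x + 3). Shared: x=4 y=-2 z=2. PCs: A@2 B@2
Step 5: thread B executes B3 (y = x + 1). Shared: x=4 y=5 z=2. PCs: A@2 B@3
Step 6: thread B executes B4 (x = y). Shared: x=5 y=5 z=2. PCs: A@2 B@4
Step 7: thread A executes A3 (z = y). Shared: x=5 y=5 z=5. PCs: A@3 B@4

Answer: x=5 y=5 z=5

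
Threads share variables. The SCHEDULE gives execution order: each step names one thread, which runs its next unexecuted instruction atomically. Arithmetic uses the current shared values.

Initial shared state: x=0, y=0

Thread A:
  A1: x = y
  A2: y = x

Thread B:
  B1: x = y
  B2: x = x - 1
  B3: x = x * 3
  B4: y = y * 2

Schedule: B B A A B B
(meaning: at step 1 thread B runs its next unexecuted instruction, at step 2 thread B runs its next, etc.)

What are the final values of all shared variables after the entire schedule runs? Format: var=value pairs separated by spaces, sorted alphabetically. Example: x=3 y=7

Step 1: thread B executes B1 (x = y). Shared: x=0 y=0. PCs: A@0 B@1
Step 2: thread B executes B2 (x = x - 1). Shared: x=-1 y=0. PCs: A@0 B@2
Step 3: thread A executes A1 (x = y). Shared: x=0 y=0. PCs: A@1 B@2
Step 4: thread A executes A2 (y = x). Shared: x=0 y=0. PCs: A@2 B@2
Step 5: thread B executes B3 (x = x * 3). Shared: x=0 y=0. PCs: A@2 B@3
Step 6: thread B executes B4 (y = y * 2). Shared: x=0 y=0. PCs: A@2 B@4

Answer: x=0 y=0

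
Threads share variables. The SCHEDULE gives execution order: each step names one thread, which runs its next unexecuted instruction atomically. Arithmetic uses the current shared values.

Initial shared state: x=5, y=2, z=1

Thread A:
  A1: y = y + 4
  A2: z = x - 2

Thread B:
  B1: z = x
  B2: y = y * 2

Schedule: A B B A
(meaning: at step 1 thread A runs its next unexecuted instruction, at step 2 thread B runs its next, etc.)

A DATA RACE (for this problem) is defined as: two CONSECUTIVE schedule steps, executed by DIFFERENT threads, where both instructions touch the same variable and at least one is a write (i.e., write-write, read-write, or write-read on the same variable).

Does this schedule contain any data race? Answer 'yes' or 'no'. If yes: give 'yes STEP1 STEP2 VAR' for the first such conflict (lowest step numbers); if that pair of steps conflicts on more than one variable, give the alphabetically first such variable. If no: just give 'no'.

Steps 1,2: A(r=y,w=y) vs B(r=x,w=z). No conflict.
Steps 2,3: same thread (B). No race.
Steps 3,4: B(r=y,w=y) vs A(r=x,w=z). No conflict.

Answer: no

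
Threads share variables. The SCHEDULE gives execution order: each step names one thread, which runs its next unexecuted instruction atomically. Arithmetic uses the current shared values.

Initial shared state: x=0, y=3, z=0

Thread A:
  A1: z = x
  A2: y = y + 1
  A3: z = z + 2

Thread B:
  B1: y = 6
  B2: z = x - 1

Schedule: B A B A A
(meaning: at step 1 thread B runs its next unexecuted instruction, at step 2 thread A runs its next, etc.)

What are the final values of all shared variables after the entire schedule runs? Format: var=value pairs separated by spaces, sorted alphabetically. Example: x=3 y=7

Answer: x=0 y=7 z=1

Derivation:
Step 1: thread B executes B1 (y = 6). Shared: x=0 y=6 z=0. PCs: A@0 B@1
Step 2: thread A executes A1 (z = x). Shared: x=0 y=6 z=0. PCs: A@1 B@1
Step 3: thread B executes B2 (z = x - 1). Shared: x=0 y=6 z=-1. PCs: A@1 B@2
Step 4: thread A executes A2 (y = y + 1). Shared: x=0 y=7 z=-1. PCs: A@2 B@2
Step 5: thread A executes A3 (z = z + 2). Shared: x=0 y=7 z=1. PCs: A@3 B@2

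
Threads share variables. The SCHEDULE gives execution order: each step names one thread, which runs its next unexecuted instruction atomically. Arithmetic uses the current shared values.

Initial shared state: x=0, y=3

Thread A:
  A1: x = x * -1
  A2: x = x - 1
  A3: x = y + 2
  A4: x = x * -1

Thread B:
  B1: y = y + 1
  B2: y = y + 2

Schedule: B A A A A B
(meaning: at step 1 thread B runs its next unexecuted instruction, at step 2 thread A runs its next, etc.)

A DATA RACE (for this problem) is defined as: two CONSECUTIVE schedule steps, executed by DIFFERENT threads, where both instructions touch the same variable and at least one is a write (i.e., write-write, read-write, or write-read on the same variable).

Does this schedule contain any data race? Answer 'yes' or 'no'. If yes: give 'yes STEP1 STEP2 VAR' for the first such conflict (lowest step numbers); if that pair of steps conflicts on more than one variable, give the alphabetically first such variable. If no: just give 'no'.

Answer: no

Derivation:
Steps 1,2: B(r=y,w=y) vs A(r=x,w=x). No conflict.
Steps 2,3: same thread (A). No race.
Steps 3,4: same thread (A). No race.
Steps 4,5: same thread (A). No race.
Steps 5,6: A(r=x,w=x) vs B(r=y,w=y). No conflict.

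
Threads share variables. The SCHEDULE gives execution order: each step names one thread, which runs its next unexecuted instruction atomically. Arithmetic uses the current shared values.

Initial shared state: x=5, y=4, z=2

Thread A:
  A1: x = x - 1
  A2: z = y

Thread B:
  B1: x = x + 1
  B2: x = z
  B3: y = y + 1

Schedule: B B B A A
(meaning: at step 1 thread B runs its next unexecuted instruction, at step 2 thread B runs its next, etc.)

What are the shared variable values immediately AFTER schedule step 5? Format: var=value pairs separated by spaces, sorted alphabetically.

Answer: x=1 y=5 z=5

Derivation:
Step 1: thread B executes B1 (x = x + 1). Shared: x=6 y=4 z=2. PCs: A@0 B@1
Step 2: thread B executes B2 (x = z). Shared: x=2 y=4 z=2. PCs: A@0 B@2
Step 3: thread B executes B3 (y = y + 1). Shared: x=2 y=5 z=2. PCs: A@0 B@3
Step 4: thread A executes A1 (x = x - 1). Shared: x=1 y=5 z=2. PCs: A@1 B@3
Step 5: thread A executes A2 (z = y). Shared: x=1 y=5 z=5. PCs: A@2 B@3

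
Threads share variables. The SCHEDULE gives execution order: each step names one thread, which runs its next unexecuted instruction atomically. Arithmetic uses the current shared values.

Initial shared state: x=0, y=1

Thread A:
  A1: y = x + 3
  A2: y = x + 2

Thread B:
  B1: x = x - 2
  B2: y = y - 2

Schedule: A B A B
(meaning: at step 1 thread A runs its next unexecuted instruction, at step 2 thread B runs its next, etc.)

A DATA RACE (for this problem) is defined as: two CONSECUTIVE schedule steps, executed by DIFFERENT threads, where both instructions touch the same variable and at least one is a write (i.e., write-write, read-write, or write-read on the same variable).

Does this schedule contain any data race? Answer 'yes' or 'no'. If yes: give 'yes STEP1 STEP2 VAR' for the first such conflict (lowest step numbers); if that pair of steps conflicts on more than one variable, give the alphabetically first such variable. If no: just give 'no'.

Steps 1,2: A(y = x + 3) vs B(x = x - 2). RACE on x (R-W).
Steps 2,3: B(x = x - 2) vs A(y = x + 2). RACE on x (W-R).
Steps 3,4: A(y = x + 2) vs B(y = y - 2). RACE on y (W-W).
First conflict at steps 1,2.

Answer: yes 1 2 x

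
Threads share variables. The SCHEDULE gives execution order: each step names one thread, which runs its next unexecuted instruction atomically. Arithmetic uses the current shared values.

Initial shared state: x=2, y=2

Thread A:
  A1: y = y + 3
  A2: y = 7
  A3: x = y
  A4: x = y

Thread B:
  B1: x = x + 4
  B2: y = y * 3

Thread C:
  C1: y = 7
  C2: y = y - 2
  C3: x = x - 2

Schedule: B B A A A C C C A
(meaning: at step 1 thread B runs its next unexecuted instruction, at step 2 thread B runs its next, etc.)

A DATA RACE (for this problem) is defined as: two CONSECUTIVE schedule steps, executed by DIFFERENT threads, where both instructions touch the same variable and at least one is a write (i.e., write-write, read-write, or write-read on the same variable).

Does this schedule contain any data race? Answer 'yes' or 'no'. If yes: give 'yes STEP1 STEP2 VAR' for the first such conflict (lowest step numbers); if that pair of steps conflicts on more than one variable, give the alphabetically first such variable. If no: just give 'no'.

Answer: yes 2 3 y

Derivation:
Steps 1,2: same thread (B). No race.
Steps 2,3: B(y = y * 3) vs A(y = y + 3). RACE on y (W-W).
Steps 3,4: same thread (A). No race.
Steps 4,5: same thread (A). No race.
Steps 5,6: A(x = y) vs C(y = 7). RACE on y (R-W).
Steps 6,7: same thread (C). No race.
Steps 7,8: same thread (C). No race.
Steps 8,9: C(x = x - 2) vs A(x = y). RACE on x (W-W).
First conflict at steps 2,3.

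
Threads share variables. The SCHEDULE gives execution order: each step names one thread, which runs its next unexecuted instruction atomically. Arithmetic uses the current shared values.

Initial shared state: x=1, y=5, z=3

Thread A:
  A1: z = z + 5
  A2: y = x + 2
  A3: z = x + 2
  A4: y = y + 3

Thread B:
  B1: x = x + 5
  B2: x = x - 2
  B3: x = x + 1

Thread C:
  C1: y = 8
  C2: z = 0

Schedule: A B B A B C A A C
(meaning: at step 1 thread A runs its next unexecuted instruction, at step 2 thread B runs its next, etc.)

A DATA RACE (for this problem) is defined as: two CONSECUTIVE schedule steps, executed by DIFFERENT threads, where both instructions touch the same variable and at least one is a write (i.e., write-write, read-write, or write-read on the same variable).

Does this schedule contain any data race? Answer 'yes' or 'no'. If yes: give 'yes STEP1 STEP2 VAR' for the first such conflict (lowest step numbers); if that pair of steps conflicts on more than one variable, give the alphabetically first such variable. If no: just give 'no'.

Answer: yes 3 4 x

Derivation:
Steps 1,2: A(r=z,w=z) vs B(r=x,w=x). No conflict.
Steps 2,3: same thread (B). No race.
Steps 3,4: B(x = x - 2) vs A(y = x + 2). RACE on x (W-R).
Steps 4,5: A(y = x + 2) vs B(x = x + 1). RACE on x (R-W).
Steps 5,6: B(r=x,w=x) vs C(r=-,w=y). No conflict.
Steps 6,7: C(r=-,w=y) vs A(r=x,w=z). No conflict.
Steps 7,8: same thread (A). No race.
Steps 8,9: A(r=y,w=y) vs C(r=-,w=z). No conflict.
First conflict at steps 3,4.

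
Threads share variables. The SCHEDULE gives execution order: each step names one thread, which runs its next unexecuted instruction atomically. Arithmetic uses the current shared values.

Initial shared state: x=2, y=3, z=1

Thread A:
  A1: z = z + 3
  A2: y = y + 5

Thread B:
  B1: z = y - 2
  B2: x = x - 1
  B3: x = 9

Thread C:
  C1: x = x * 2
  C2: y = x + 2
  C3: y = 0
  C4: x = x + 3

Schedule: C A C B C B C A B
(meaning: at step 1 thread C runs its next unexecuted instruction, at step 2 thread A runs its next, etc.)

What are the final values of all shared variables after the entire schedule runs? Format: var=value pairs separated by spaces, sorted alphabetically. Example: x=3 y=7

Step 1: thread C executes C1 (x = x * 2). Shared: x=4 y=3 z=1. PCs: A@0 B@0 C@1
Step 2: thread A executes A1 (z = z + 3). Shared: x=4 y=3 z=4. PCs: A@1 B@0 C@1
Step 3: thread C executes C2 (y = x + 2). Shared: x=4 y=6 z=4. PCs: A@1 B@0 C@2
Step 4: thread B executes B1 (z = y - 2). Shared: x=4 y=6 z=4. PCs: A@1 B@1 C@2
Step 5: thread C executes C3 (y = 0). Shared: x=4 y=0 z=4. PCs: A@1 B@1 C@3
Step 6: thread B executes B2 (x = x - 1). Shared: x=3 y=0 z=4. PCs: A@1 B@2 C@3
Step 7: thread C executes C4 (x = x + 3). Shared: x=6 y=0 z=4. PCs: A@1 B@2 C@4
Step 8: thread A executes A2 (y = y + 5). Shared: x=6 y=5 z=4. PCs: A@2 B@2 C@4
Step 9: thread B executes B3 (x = 9). Shared: x=9 y=5 z=4. PCs: A@2 B@3 C@4

Answer: x=9 y=5 z=4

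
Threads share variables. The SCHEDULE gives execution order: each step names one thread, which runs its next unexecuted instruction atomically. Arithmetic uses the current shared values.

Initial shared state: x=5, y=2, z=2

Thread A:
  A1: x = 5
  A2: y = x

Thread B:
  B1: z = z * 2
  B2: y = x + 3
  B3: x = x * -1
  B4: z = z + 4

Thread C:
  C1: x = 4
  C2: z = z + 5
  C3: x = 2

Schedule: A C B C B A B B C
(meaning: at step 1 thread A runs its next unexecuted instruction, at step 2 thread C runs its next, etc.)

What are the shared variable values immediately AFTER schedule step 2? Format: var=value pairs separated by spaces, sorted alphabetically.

Step 1: thread A executes A1 (x = 5). Shared: x=5 y=2 z=2. PCs: A@1 B@0 C@0
Step 2: thread C executes C1 (x = 4). Shared: x=4 y=2 z=2. PCs: A@1 B@0 C@1

Answer: x=4 y=2 z=2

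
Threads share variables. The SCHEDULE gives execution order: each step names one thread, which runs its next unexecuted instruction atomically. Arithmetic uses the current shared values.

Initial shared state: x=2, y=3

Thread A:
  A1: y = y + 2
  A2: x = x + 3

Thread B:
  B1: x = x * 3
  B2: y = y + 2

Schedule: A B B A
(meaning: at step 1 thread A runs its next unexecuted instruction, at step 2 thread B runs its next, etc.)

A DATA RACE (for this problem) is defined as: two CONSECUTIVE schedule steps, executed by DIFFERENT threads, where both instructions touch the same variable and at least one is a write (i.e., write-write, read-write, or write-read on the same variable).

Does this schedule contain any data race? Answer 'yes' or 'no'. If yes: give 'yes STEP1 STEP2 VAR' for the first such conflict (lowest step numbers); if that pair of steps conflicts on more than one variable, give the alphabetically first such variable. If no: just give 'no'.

Steps 1,2: A(r=y,w=y) vs B(r=x,w=x). No conflict.
Steps 2,3: same thread (B). No race.
Steps 3,4: B(r=y,w=y) vs A(r=x,w=x). No conflict.

Answer: no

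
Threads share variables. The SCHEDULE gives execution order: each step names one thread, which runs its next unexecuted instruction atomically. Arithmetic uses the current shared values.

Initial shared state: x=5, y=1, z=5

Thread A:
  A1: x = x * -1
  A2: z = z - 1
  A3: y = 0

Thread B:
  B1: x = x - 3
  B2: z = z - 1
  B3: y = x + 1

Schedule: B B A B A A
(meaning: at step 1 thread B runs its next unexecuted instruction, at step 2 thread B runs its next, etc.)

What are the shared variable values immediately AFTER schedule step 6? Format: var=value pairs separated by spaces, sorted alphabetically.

Step 1: thread B executes B1 (x = x - 3). Shared: x=2 y=1 z=5. PCs: A@0 B@1
Step 2: thread B executes B2 (z = z - 1). Shared: x=2 y=1 z=4. PCs: A@0 B@2
Step 3: thread A executes A1 (x = x * -1). Shared: x=-2 y=1 z=4. PCs: A@1 B@2
Step 4: thread B executes B3 (y = x + 1). Shared: x=-2 y=-1 z=4. PCs: A@1 B@3
Step 5: thread A executes A2 (z = z - 1). Shared: x=-2 y=-1 z=3. PCs: A@2 B@3
Step 6: thread A executes A3 (y = 0). Shared: x=-2 y=0 z=3. PCs: A@3 B@3

Answer: x=-2 y=0 z=3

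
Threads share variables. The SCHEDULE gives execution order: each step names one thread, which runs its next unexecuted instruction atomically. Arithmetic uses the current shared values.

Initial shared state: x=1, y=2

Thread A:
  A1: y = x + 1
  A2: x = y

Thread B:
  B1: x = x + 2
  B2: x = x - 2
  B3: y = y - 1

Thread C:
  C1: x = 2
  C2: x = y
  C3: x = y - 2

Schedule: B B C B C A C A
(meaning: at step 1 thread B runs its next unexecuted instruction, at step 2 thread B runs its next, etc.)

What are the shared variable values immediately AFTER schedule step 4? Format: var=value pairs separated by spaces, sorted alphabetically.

Answer: x=2 y=1

Derivation:
Step 1: thread B executes B1 (x = x + 2). Shared: x=3 y=2. PCs: A@0 B@1 C@0
Step 2: thread B executes B2 (x = x - 2). Shared: x=1 y=2. PCs: A@0 B@2 C@0
Step 3: thread C executes C1 (x = 2). Shared: x=2 y=2. PCs: A@0 B@2 C@1
Step 4: thread B executes B3 (y = y - 1). Shared: x=2 y=1. PCs: A@0 B@3 C@1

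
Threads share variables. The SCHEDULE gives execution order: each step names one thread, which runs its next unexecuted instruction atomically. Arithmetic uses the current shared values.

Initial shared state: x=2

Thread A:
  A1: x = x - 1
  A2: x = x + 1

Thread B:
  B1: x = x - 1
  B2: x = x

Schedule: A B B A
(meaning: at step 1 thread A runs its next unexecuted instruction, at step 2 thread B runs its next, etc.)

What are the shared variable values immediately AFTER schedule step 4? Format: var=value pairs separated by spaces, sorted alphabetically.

Answer: x=1

Derivation:
Step 1: thread A executes A1 (x = x - 1). Shared: x=1. PCs: A@1 B@0
Step 2: thread B executes B1 (x = x - 1). Shared: x=0. PCs: A@1 B@1
Step 3: thread B executes B2 (x = x). Shared: x=0. PCs: A@1 B@2
Step 4: thread A executes A2 (x = x + 1). Shared: x=1. PCs: A@2 B@2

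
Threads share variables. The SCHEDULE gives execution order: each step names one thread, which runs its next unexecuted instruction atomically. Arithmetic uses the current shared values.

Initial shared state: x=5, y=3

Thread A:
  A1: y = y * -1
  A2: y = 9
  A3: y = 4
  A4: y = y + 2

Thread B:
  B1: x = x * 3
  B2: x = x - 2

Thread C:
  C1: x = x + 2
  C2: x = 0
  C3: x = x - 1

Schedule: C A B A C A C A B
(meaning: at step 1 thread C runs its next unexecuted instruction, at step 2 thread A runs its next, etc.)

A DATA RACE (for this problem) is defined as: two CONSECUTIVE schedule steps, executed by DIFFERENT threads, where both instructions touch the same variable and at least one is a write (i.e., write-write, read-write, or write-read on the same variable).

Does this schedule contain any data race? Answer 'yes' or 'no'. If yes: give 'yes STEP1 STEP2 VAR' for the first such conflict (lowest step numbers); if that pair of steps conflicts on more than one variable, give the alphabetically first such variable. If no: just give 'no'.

Steps 1,2: C(r=x,w=x) vs A(r=y,w=y). No conflict.
Steps 2,3: A(r=y,w=y) vs B(r=x,w=x). No conflict.
Steps 3,4: B(r=x,w=x) vs A(r=-,w=y). No conflict.
Steps 4,5: A(r=-,w=y) vs C(r=-,w=x). No conflict.
Steps 5,6: C(r=-,w=x) vs A(r=-,w=y). No conflict.
Steps 6,7: A(r=-,w=y) vs C(r=x,w=x). No conflict.
Steps 7,8: C(r=x,w=x) vs A(r=y,w=y). No conflict.
Steps 8,9: A(r=y,w=y) vs B(r=x,w=x). No conflict.

Answer: no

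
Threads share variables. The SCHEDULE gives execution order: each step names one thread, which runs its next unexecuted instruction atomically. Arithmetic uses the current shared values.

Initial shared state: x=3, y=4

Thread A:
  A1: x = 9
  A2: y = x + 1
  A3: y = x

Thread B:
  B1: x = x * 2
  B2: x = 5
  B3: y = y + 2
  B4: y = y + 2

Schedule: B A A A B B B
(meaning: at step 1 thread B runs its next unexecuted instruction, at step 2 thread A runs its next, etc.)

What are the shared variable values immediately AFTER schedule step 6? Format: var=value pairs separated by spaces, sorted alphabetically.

Step 1: thread B executes B1 (x = x * 2). Shared: x=6 y=4. PCs: A@0 B@1
Step 2: thread A executes A1 (x = 9). Shared: x=9 y=4. PCs: A@1 B@1
Step 3: thread A executes A2 (y = x + 1). Shared: x=9 y=10. PCs: A@2 B@1
Step 4: thread A executes A3 (y = x). Shared: x=9 y=9. PCs: A@3 B@1
Step 5: thread B executes B2 (x = 5). Shared: x=5 y=9. PCs: A@3 B@2
Step 6: thread B executes B3 (y = y + 2). Shared: x=5 y=11. PCs: A@3 B@3

Answer: x=5 y=11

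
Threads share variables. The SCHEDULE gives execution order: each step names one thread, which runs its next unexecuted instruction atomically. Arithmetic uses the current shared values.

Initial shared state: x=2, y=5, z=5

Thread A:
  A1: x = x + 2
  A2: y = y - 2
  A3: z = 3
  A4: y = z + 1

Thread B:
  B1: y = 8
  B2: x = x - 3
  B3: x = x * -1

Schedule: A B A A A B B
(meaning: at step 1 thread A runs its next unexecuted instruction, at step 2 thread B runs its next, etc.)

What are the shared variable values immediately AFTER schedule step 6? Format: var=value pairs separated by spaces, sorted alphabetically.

Step 1: thread A executes A1 (x = x + 2). Shared: x=4 y=5 z=5. PCs: A@1 B@0
Step 2: thread B executes B1 (y = 8). Shared: x=4 y=8 z=5. PCs: A@1 B@1
Step 3: thread A executes A2 (y = y - 2). Shared: x=4 y=6 z=5. PCs: A@2 B@1
Step 4: thread A executes A3 (z = 3). Shared: x=4 y=6 z=3. PCs: A@3 B@1
Step 5: thread A executes A4 (y = z + 1). Shared: x=4 y=4 z=3. PCs: A@4 B@1
Step 6: thread B executes B2 (x = x - 3). Shared: x=1 y=4 z=3. PCs: A@4 B@2

Answer: x=1 y=4 z=3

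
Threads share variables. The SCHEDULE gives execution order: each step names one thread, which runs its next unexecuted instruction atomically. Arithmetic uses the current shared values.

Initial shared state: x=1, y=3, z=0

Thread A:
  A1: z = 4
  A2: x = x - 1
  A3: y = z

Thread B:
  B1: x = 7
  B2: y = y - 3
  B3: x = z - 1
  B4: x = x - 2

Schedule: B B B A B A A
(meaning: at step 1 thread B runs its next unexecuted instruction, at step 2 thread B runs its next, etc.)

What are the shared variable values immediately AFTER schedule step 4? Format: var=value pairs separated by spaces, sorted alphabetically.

Answer: x=-1 y=0 z=4

Derivation:
Step 1: thread B executes B1 (x = 7). Shared: x=7 y=3 z=0. PCs: A@0 B@1
Step 2: thread B executes B2 (y = y - 3). Shared: x=7 y=0 z=0. PCs: A@0 B@2
Step 3: thread B executes B3 (x = z - 1). Shared: x=-1 y=0 z=0. PCs: A@0 B@3
Step 4: thread A executes A1 (z = 4). Shared: x=-1 y=0 z=4. PCs: A@1 B@3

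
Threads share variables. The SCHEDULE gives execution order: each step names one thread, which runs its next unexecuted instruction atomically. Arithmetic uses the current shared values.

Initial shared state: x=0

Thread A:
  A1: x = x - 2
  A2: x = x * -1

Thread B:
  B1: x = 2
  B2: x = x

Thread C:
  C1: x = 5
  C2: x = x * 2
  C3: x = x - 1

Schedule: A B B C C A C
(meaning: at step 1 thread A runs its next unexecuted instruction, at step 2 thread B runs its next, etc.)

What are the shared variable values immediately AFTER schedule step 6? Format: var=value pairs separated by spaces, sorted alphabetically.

Step 1: thread A executes A1 (x = x - 2). Shared: x=-2. PCs: A@1 B@0 C@0
Step 2: thread B executes B1 (x = 2). Shared: x=2. PCs: A@1 B@1 C@0
Step 3: thread B executes B2 (x = x). Shared: x=2. PCs: A@1 B@2 C@0
Step 4: thread C executes C1 (x = 5). Shared: x=5. PCs: A@1 B@2 C@1
Step 5: thread C executes C2 (x = x * 2). Shared: x=10. PCs: A@1 B@2 C@2
Step 6: thread A executes A2 (x = x * -1). Shared: x=-10. PCs: A@2 B@2 C@2

Answer: x=-10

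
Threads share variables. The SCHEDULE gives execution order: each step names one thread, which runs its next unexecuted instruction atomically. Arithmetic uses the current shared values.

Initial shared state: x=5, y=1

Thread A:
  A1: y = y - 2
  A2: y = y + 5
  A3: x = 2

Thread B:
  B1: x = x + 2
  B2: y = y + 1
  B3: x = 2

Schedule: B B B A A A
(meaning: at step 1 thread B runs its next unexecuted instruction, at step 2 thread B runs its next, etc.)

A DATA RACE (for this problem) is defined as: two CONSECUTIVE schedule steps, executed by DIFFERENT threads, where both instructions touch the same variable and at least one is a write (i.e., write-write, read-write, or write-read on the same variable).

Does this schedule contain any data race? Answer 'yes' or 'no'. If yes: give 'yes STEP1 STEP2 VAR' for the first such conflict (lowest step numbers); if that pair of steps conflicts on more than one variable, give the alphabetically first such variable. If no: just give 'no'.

Steps 1,2: same thread (B). No race.
Steps 2,3: same thread (B). No race.
Steps 3,4: B(r=-,w=x) vs A(r=y,w=y). No conflict.
Steps 4,5: same thread (A). No race.
Steps 5,6: same thread (A). No race.

Answer: no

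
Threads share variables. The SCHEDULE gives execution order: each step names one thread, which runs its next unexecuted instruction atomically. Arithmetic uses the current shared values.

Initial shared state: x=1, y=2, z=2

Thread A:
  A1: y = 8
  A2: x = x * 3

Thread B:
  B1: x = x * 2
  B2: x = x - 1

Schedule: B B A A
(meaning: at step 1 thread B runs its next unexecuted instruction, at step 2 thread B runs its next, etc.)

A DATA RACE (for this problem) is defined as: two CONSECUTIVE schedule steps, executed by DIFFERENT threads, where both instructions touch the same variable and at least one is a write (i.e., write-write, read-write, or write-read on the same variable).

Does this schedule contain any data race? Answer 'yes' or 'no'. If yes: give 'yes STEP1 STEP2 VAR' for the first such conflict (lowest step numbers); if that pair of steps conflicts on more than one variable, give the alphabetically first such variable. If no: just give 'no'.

Steps 1,2: same thread (B). No race.
Steps 2,3: B(r=x,w=x) vs A(r=-,w=y). No conflict.
Steps 3,4: same thread (A). No race.

Answer: no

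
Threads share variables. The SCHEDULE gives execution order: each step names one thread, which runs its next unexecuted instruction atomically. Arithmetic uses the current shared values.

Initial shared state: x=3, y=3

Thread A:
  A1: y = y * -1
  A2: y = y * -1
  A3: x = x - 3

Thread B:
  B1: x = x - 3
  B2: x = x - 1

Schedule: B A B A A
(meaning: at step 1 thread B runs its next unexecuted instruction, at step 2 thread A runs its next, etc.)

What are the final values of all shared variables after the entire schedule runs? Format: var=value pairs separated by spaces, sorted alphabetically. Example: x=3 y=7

Answer: x=-4 y=3

Derivation:
Step 1: thread B executes B1 (x = x - 3). Shared: x=0 y=3. PCs: A@0 B@1
Step 2: thread A executes A1 (y = y * -1). Shared: x=0 y=-3. PCs: A@1 B@1
Step 3: thread B executes B2 (x = x - 1). Shared: x=-1 y=-3. PCs: A@1 B@2
Step 4: thread A executes A2 (y = y * -1). Shared: x=-1 y=3. PCs: A@2 B@2
Step 5: thread A executes A3 (x = x - 3). Shared: x=-4 y=3. PCs: A@3 B@2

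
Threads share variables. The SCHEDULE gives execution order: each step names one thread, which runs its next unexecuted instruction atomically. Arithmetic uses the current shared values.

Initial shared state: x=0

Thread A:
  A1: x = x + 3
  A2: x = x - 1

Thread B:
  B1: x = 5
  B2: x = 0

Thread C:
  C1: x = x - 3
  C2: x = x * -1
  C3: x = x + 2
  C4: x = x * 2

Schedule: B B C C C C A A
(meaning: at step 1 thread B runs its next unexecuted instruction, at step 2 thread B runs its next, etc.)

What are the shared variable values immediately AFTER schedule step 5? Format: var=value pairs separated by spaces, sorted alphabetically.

Step 1: thread B executes B1 (x = 5). Shared: x=5. PCs: A@0 B@1 C@0
Step 2: thread B executes B2 (x = 0). Shared: x=0. PCs: A@0 B@2 C@0
Step 3: thread C executes C1 (x = x - 3). Shared: x=-3. PCs: A@0 B@2 C@1
Step 4: thread C executes C2 (x = x * -1). Shared: x=3. PCs: A@0 B@2 C@2
Step 5: thread C executes C3 (x = x + 2). Shared: x=5. PCs: A@0 B@2 C@3

Answer: x=5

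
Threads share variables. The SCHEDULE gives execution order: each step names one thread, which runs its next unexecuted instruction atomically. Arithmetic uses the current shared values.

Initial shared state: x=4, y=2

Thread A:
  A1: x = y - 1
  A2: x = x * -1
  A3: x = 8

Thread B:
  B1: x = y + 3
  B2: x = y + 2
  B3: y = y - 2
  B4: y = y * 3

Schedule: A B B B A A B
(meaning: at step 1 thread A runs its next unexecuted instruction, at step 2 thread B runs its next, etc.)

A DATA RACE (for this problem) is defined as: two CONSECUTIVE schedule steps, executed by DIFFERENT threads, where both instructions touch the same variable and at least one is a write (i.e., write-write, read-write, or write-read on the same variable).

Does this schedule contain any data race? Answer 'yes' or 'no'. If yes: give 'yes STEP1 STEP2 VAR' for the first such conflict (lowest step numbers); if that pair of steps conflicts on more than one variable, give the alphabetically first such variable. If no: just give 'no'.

Steps 1,2: A(x = y - 1) vs B(x = y + 3). RACE on x (W-W).
Steps 2,3: same thread (B). No race.
Steps 3,4: same thread (B). No race.
Steps 4,5: B(r=y,w=y) vs A(r=x,w=x). No conflict.
Steps 5,6: same thread (A). No race.
Steps 6,7: A(r=-,w=x) vs B(r=y,w=y). No conflict.
First conflict at steps 1,2.

Answer: yes 1 2 x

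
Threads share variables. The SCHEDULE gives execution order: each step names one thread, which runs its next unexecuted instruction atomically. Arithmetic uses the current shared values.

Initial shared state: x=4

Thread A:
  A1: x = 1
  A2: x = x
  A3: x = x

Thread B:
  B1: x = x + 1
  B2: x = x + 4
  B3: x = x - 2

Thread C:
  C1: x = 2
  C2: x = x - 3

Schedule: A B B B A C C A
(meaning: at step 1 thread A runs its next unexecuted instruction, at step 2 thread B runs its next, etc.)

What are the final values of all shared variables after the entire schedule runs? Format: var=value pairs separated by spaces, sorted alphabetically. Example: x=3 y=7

Answer: x=-1

Derivation:
Step 1: thread A executes A1 (x = 1). Shared: x=1. PCs: A@1 B@0 C@0
Step 2: thread B executes B1 (x = x + 1). Shared: x=2. PCs: A@1 B@1 C@0
Step 3: thread B executes B2 (x = x + 4). Shared: x=6. PCs: A@1 B@2 C@0
Step 4: thread B executes B3 (x = x - 2). Shared: x=4. PCs: A@1 B@3 C@0
Step 5: thread A executes A2 (x = x). Shared: x=4. PCs: A@2 B@3 C@0
Step 6: thread C executes C1 (x = 2). Shared: x=2. PCs: A@2 B@3 C@1
Step 7: thread C executes C2 (x = x - 3). Shared: x=-1. PCs: A@2 B@3 C@2
Step 8: thread A executes A3 (x = x). Shared: x=-1. PCs: A@3 B@3 C@2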